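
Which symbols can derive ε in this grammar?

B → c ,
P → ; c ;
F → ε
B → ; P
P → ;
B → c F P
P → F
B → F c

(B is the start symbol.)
ε-productions: F → ε
So F is immediately nullable.
P → F: every symbol on the right is nullable, so P is nullable too.
No further non-terminal can be added: every production for the remaining non-terminals contains a terminal or a non-nullable non-terminal.
Nullable = { 'F', 'P' }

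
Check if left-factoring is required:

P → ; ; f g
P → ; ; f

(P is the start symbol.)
Yes, P has productions with common prefix '; ; f'

Left-factoring is needed when two productions for the same non-terminal
share a common prefix on the right-hand side.

Productions for P:
  P → ; ; f g
  P → ; ; f

Found common prefix '; ; f' in productions for P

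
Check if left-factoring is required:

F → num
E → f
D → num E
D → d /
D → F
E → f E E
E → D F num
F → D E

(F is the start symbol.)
Left-factoring is needed when two productions for the same non-terminal
share a common prefix on the right-hand side.

Productions for F:
  F → num
  F → D E
Productions for E:
  E → f
  E → f E E
  E → D F num
Productions for D:
  D → num E
  D → d /
  D → F

Found common prefix 'f' in productions for E

Answer: Yes, E has productions with common prefix 'f'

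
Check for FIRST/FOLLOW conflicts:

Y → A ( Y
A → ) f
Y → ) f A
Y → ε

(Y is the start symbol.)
No FIRST/FOLLOW conflicts.

A FIRST/FOLLOW conflict occurs when a non-terminal N has a nullable alternative N → β (β ⇒* ε) and another alternative N → α with FIRST(α) ∩ FOLLOW(N) ≠ ∅: on such a lookahead the parser cannot decide between expanding α and letting N vanish via β.

Nullable non-terminals: Y.
FIRST sets used below: FIRST(A) = { ')' }

Y: nullable alternative(s) Y → ε; FOLLOW(Y) = { $ }
  Y → A ( Y: FIRST \ {ε} = { ')' } — disjoint from FOLLOW(Y)
  Y → ) f A: FIRST \ {ε} = { ')' } — disjoint from FOLLOW(Y)
  Y → ε: FIRST \ {ε} = { } — this is the only nullable alternative, skip

A has no nullable alternative, so no FIRST/FOLLOW check is needed there.

No FIRST/FOLLOW conflicts found.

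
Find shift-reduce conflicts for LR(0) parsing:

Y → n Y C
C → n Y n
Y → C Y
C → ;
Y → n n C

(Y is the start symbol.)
A shift-reduce conflict occurs when an LR(0) state has both:
  - a complete (reduce) item [A → α .] (dot at the end), and
  - a shift item [B → β . c γ] (dot before a terminal).

Augment with Y' → Y and build the canonical LR(0) collection (I0 = CLOSURE({[Y' → . Y]}), then GOTO on every symbol after a dot until no new states appear). It has 13 states:
  I0: { [C → . ;], [C → . n Y n], [Y → . C Y], [Y → . n Y C], [Y → . n n C], [Y' → . Y] }  — shift
  I1: { [C → ; .] }  — reduce
  I2: { [C → . ;], [C → . n Y n], [Y → . C Y], [Y → . n Y C], [Y → . n n C], [Y → C . Y] }  — shift
  I3: { [Y' → Y .] }  — accept
  I4: { [C → . ;], [C → . n Y n], [C → n . Y n], [Y → . C Y], [Y → . n Y C], [Y → . n n C], [Y → n . Y C], [Y → n . n C] }  — shift
  I5: { [C → . ;], [C → . n Y n], [C → n Y . n], [Y → n Y . C] }  — shift
  I6: { [C → . ;], [C → . n Y n], [C → n . Y n], [Y → . C Y], [Y → . n Y C], [Y → . n n C], [Y → n . Y C], [Y → n . n C], [Y → n n . C] }  — shift
  I7: { [C → . ;], [C → . n Y n], [Y → . C Y], [Y → . n Y C], [Y → . n n C], [Y → C . Y], [Y → n n C .] }  — shift, reduce
  I8: { [Y → C Y .] }  — reduce
  I9: { [Y → n Y C .] }  — reduce
  I10: { [C → . ;], [C → . n Y n], [C → n . Y n], [C → n Y n .], [Y → . C Y], [Y → . n Y C], [Y → . n n C] }  — shift, reduce
  I11: { [C → n Y . n] }  — shift
  I12: { [C → n Y n .] }  — reduce

I7 contains reduce item [Y → n n C .] and shift items [C → . ;], [C → . n Y n], [Y → . n Y C], [Y → . n n C] — shift-reduce conflict.
I10 contains reduce item [C → n Y n .] and shift items [C → . ;], [C → . n Y n], [Y → . n Y C], [Y → . n n C] — shift-reduce conflict.

Answer: Yes — I7: [Y → n n C .] vs [C → . ;]; I10: [C → n Y n .] vs [C → . ;]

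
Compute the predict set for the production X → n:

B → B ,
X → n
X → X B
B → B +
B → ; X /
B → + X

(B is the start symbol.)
PREDICT(X → n) = (FIRST(RHS) \ {ε}) ∪ (FOLLOW(X) if ε ∈ FIRST(RHS), i.e. RHS ⇒* ε)
FIRST(n) = { 'n' }
ε ∉ FIRST(n), so FOLLOW(X) is not added.
PREDICT(X → n) = { 'n' }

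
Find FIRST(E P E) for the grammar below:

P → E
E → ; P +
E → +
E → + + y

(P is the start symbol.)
{ '+', ';' }

FIRST sets of the non-terminals involved (from the grammar, by fixed-point iteration):
  FIRST(E) = { '+', ';' }

To compute FIRST(E P E), process the symbols left to right:
Symbol E is a non-terminal. Add FIRST(E) \ {ε} = { '+', ';' }
E is not nullable (ε ∉ FIRST(E)), so stop here.
FIRST(E P E) = { '+', ';' }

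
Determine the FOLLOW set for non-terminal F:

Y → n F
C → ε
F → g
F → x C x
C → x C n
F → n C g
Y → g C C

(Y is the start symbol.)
To compute FOLLOW(F), find every occurrence of F on a right-hand side N → α F β: add FIRST(β) \ {ε}, and if β is empty or nullable also add FOLLOW(N). Iterate to a fixed point.

In Y → n F: F is at the end, add FOLLOW(Y)

The FOLLOW sets referred to above (computed the same way, to a fixed point):
  FOLLOW(Y) = { $ }

Taking the union: FOLLOW(F) = { $ }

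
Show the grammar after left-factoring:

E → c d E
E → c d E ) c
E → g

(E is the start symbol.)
Left-factoring transforms A → αβ₁ | αβ₂ into A → αA' and A' → β₁ | β₂
(α is the longest common prefix among the alternatives). Repeat until
no nonterminal has two alternatives with a common prefix.

Round 1: E has alternatives sharing prefix 'c d E'. Introduce E': E → c d E E'
  Add: E' → ε
  Add: E' → ) c

No remaining common prefixes — done.

Resulting grammar:
E → c d E E'
E' → ε
E' → ) c
E → g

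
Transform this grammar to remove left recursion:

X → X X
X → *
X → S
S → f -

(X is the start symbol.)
X → * X'
X → S X'
X' → X X'
X' → ε
S → f -

X is directly left-recursive. The standard transformation for
  A → A α₁ | ... | A α_m | β₁ | ... | β_n
is
  A  → β₁ A' | ... | β_n A'
  A' → α₁ A' | ... | α_m A' | ε

X → * becomes X → * X'
X → S becomes X → S X'
X → X X becomes X' → X X'
Add X' → ε

Productions for other non-terminals are unchanged:
  S → f -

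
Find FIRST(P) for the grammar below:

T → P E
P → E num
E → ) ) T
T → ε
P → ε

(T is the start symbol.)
FIRST sets of the other non-terminals involved (by the same procedure, iterated to a fixed point):
  FIRST(E) = { ')' }

From P → E num:
  - E is a non-terminal: add FIRST(E) \ {ε} = { ')' }
    E is not nullable, so stop
From P → ε:
  - ε-production, so ε ∈ FIRST(P)

Collecting: FIRST(P) = { ')', ε }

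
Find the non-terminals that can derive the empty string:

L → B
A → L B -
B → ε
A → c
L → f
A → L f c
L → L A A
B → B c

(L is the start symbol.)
A non-terminal is nullable if it can derive ε (the empty string): either it has an ε-production, or it has a production whose right-hand side consists entirely of nullable non-terminals.

ε-productions: B → ε
So B is immediately nullable.
L → B: every symbol on the right is nullable, so L is nullable too.
No further non-terminal can be added: every production for the remaining non-terminals contains a terminal or a non-nullable non-terminal.
Nullable = { 'B', 'L' }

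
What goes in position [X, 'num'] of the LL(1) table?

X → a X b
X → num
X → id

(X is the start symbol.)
X → num

To find M[X, 'num'], we find productions for X where 'num' is in the predict set (PREDICT(N → α) = (FIRST(α) \ {ε}) ∪ (FOLLOW(N) if α ⇒* ε)).

X → a X b: PREDICT = { 'a' }
X → num: PREDICT = { 'num' }
  'num' is in predict set, so this production goes in M[X, 'num']
X → id: PREDICT = { 'id' }

M[X, 'num'] = X → num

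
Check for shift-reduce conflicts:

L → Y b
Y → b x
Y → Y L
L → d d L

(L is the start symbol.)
Yes — I9: [L → Y b .] vs [Y → b . x]

A shift-reduce conflict occurs when an LR(0) state has both:
  - a complete (reduce) item [A → α .] (dot at the end), and
  - a shift item [B → β . c γ] (dot before a terminal).

Augment with L' → L and build the canonical LR(0) collection (I0 = CLOSURE({[L' → . L]}), then GOTO on every symbol after a dot until no new states appear). It has 10 states:
  I0: { [L → . Y b], [L → . d d L], [L' → . L], [Y → . Y L], [Y → . b x] }  — shift
  I1: { [L' → L .] }  — accept
  I2: { [L → . Y b], [L → . d d L], [L → Y . b], [Y → . Y L], [Y → . b x], [Y → Y . L] }  — shift
  I3: { [Y → b . x] }  — shift
  I4: { [L → d . d L] }  — shift
  I5: { [L → . Y b], [L → . d d L], [L → d d . L], [Y → . Y L], [Y → . b x] }  — shift
  I6: { [L → d d L .] }  — reduce
  I7: { [Y → b x .] }  — reduce
  I8: { [Y → Y L .] }  — reduce
  I9: { [L → Y b .], [Y → b . x] }  — shift, reduce

I9 contains reduce item [L → Y b .] and shift item [Y → b . x] — shift-reduce conflict.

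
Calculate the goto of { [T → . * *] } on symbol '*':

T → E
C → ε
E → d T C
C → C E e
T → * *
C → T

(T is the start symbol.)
{ [T → * . *] }

GOTO(I, '*') = CLOSURE({ [A → αX.β] : [A → α.Xβ] ∈ I, X = '*' })

Items with dot before '*', with the dot advanced:
  [T → . * *] → [T → * . *]
Closure adds nothing (no advanced item has the dot before a non-terminal).

GOTO = { [T → * . *] }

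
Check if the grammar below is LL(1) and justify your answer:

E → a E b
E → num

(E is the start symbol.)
For E:
  PREDICT(E → a E b) = { 'a' }
  PREDICT(E → num) = { 'num' }

All predict sets are disjoint. The grammar IS LL(1).

Answer: Yes, the grammar is LL(1).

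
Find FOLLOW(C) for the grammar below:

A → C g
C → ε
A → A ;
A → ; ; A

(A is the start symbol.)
{ 'g' }

To compute FOLLOW(C), find every occurrence of C on a right-hand side N → α C β: add FIRST(β) \ {ε}, and if β is empty or nullable also add FOLLOW(N). Iterate to a fixed point.

In A → C g: C is followed by g, add FIRST(g) \ {ε} = { 'g' }

Taking the union: FOLLOW(C) = { 'g' }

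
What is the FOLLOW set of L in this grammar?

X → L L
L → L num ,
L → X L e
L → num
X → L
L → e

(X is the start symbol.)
{ $, 'e', 'num' }

To compute FOLLOW(L), find every occurrence of L on a right-hand side N → α L β: add FIRST(β) \ {ε}, and if β is empty or nullable also add FOLLOW(N). Iterate to a fixed point.

In X → L L: L is followed by L, add FIRST(L) \ {ε} = { 'e', 'num' }
In X → L L: L is at the end, add FOLLOW(X)
In L → L num ,: L is followed by num ',', add FIRST(num ',') \ {ε} = { 'num' }
In L → X L e: L is followed by e, add FIRST(e) \ {ε} = { 'e' }
In X → L: L is at the end, add FOLLOW(X)

The FOLLOW sets referred to above (computed the same way, to a fixed point):
  FOLLOW(X) = { $, 'e', 'num' }

Taking the union: FOLLOW(L) = { $, 'e', 'num' }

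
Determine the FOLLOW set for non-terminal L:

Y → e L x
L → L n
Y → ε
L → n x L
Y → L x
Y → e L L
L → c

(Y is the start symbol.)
To compute FOLLOW(L), find every occurrence of L on a right-hand side N → α L β: add FIRST(β) \ {ε}, and if β is empty or nullable also add FOLLOW(N). Iterate to a fixed point.

In Y → e L x: L is followed by x, add FIRST(x) \ {ε} = { 'x' }
In L → L n: L is followed by n, add FIRST(n) \ {ε} = { 'n' }
In L → n x L: L is at the end; this adds FOLLOW(L) to itself — nothing new
In Y → L x: L is followed by x, add FIRST(x) \ {ε} = { 'x' }
In Y → e L L: L is followed by L, add FIRST(L) \ {ε} = { 'c', 'n' }
In Y → e L L: L is at the end, add FOLLOW(Y)

The FOLLOW sets referred to above (computed the same way, to a fixed point):
  FOLLOW(Y) = { $ }

Taking the union: FOLLOW(L) = { $, 'c', 'n', 'x' }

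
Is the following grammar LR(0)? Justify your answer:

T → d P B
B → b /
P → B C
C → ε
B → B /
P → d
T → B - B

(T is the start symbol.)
A grammar is LR(0) if no state in the canonical LR(0) collection has:
  - both a shift item (dot before a terminal) and a complete item (shift-reduce conflict), or
  - two or more complete items (reduce-reduce conflict; the accept item [T' → T .] counts as a complete item here).

Augment with T' → T and build the canonical LR(0) collection (I0 = CLOSURE({[T' → . T]}), then GOTO on every symbol after a dot until no new states appear). It has 14 states:
  I0: { [B → . B /], [B → . b /], [T → . B - B], [T → . d P B], [T' → . T] }  — shift
  I1: { [B → B . /], [T → B . - B] }  — shift
  I2: { [T' → T .] }  — accept
  I3: { [B → b . /] }  — shift
  I4: { [B → . B /], [B → . b /], [P → . B C], [P → . d], [T → d . P B] }  — shift
  I5: { [B → B . /], [C → .], [P → B . C] }  — shift, reduce
  I6: { [B → . B /], [B → . b /], [T → d P . B] }  — shift
  I7: { [P → d .] }  — reduce
  I8: { [B → B . /], [T → d P B .] }  — shift, reduce
  I9: { [B → B / .] }  — reduce
  I10: { [P → B C .] }  — reduce
  I11: { [B → b / .] }  — reduce
  I12: { [B → . B /], [B → . b /], [T → B - . B] }  — shift
  I13: { [B → B . /], [T → B - B .] }  — shift, reduce

Conflict in state I5:
  Shift-reduce conflict between [C → .] and [B → B . /]
So the grammar is NOT LR(0).

Answer: No. Shift-reduce conflict between [C → .] and [B → B . /]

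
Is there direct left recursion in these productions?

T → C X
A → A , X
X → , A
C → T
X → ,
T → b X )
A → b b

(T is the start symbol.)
Yes, A is left-recursive

T → C X: starts with C
A → A , X: LEFT RECURSIVE (starts with A)
X → , A: starts with ','
C → T: starts with T
X → ,: starts with ','
T → b X ): starts with b
A → b b: starts with b

The grammar has direct left recursion on: A.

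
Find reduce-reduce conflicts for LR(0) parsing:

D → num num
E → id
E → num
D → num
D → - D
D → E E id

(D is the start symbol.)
A reduce-reduce conflict occurs when an LR(0) state has two complete items [A → α .] and [B → β .] — both call for a reduction, and with no lookahead the parser cannot choose between them.

Augment with D' → D and build the canonical LR(0) collection (I0 = CLOSURE({[D' → . D]}), then GOTO on every symbol after a dot until no new states appear). It has 11 states:
  I0: { [D → . - D], [D → . E E id], [D → . num num], [D → . num], [D' → . D], [E → . id], [E → . num] }  — shift
  I1: { [D → - . D], [D → . - D], [D → . E E id], [D → . num num], [D → . num], [E → . id], [E → . num] }  — shift
  I2: { [D' → D .] }  — accept
  I3: { [D → E . E id], [E → . id], [E → . num] }  — shift
  I4: { [E → id .] }  — reduce
  I5: { [D → num . num], [D → num .], [E → num .] }  — shift, 2 reduces
  I6: { [D → num num .] }  — reduce
  I7: { [D → E E . id] }  — shift
  I8: { [E → num .] }  — reduce
  I9: { [D → E E id .] }  — reduce
  I10: { [D → - D .] }  — reduce

I5 contains complete items [D → num .], [E → num .] — reduce-reduce conflict.

Answer: Yes — I5: [D → num .] vs [E → num .]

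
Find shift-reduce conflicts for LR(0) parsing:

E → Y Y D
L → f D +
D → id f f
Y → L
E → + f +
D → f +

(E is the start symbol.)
No shift-reduce conflicts

Augment with E' → E and build the canonical LR(0) collection (I0 = CLOSURE({[E' → . E]}), then GOTO on every symbol after a dot until no new states appear). It has 17 states:
  I0: { [E → . + f +], [E → . Y Y D], [E' → . E], [L → . f D +], [Y → . L] }  — shift
  I1: { [E → + . f +] }  — shift
  I2: { [E' → E .] }  — accept
  I3: { [Y → L .] }  — reduce
  I4: { [E → Y . Y D], [L → . f D +], [Y → . L] }  — shift
  I5: { [D → . f +], [D → . id f f], [L → f . D +] }  — shift
  I6: { [L → f D . +] }  — shift
  I7: { [D → f . +] }  — shift
  I8: { [D → id . f f] }  — shift
  I9: { [D → id f . f] }  — shift
  I10: { [D → id f f .] }  — reduce
  I11: { [D → f + .] }  — reduce
  I12: { [L → f D + .] }  — reduce
  I13: { [D → . f +], [D → . id f f], [E → Y Y . D] }  — shift
  I14: { [E → Y Y D .] }  — reduce
  I15: { [E → + f . +] }  — shift
  I16: { [E → + f + .] }  — reduce

No state contains both a complete item and a shift item.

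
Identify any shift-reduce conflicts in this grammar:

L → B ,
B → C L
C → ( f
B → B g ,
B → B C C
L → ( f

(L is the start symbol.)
A shift-reduce conflict occurs when an LR(0) state has both:
  - a complete (reduce) item [A → α .] (dot at the end), and
  - a shift item [B → β . c γ] (dot before a terminal).

Augment with L' → L and build the canonical LR(0) collection (I0 = CLOSURE({[L' → . L]}), then GOTO on every symbol after a dot until no new states appear). It has 14 states:
  I0: { [B → . B C C], [B → . B g ,], [B → . C L], [C → . ( f], [L → . ( f], [L → . B ,], [L' → . L] }  — shift
  I1: { [C → ( . f], [L → ( . f] }  — shift
  I2: { [B → B . C C], [B → B . g ,], [C → . ( f], [L → B . ,] }  — shift
  I3: { [B → . B C C], [B → . B g ,], [B → . C L], [B → C . L], [C → . ( f], [L → . ( f], [L → . B ,] }  — shift
  I4: { [L' → L .] }  — accept
  I5: { [B → C L .] }  — reduce
  I6: { [C → ( . f] }  — shift
  I7: { [L → B , .] }  — reduce
  I8: { [B → B C . C], [C → . ( f] }  — shift
  I9: { [B → B g . ,] }  — shift
  I10: { [B → B g , .] }  — reduce
  I11: { [B → B C C .] }  — reduce
  I12: { [C → ( f .] }  — reduce
  I13: { [C → ( f .], [L → ( f .] }  — 2 reduces

No state contains both a complete item and a shift item.

Answer: No shift-reduce conflicts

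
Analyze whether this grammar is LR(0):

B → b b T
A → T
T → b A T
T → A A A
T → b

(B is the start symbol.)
A grammar is LR(0) if no state in the canonical LR(0) collection has:
  - both a shift item (dot before a terminal) and a complete item (shift-reduce conflict), or
  - two or more complete items (reduce-reduce conflict; the accept item [B' → B .] counts as a complete item here).

Augment with B' → B and build the canonical LR(0) collection (I0 = CLOSURE({[B' → . B]}), then GOTO on every symbol after a dot until no new states appear). It has 12 states:
  I0: { [B → . b b T], [B' → . B] }  — shift
  I1: { [B' → B .] }  — accept
  I2: { [B → b . b T] }  — shift
  I3: { [A → . T], [B → b b . T], [T → . A A A], [T → . b A T], [T → . b] }  — shift
  I4: { [A → . T], [T → . A A A], [T → . b A T], [T → . b], [T → A . A A] }  — shift
  I5: { [A → T .], [B → b b T .] }  — 2 reduces
  I6: { [A → . T], [T → . A A A], [T → . b A T], [T → . b], [T → b . A T], [T → b .] }  — shift, reduce
  I7: { [A → . T], [T → . A A A], [T → . b A T], [T → . b], [T → A . A A], [T → b A . T] }  — shift
  I8: { [A → T .] }  — reduce
  I9: { [A → . T], [T → . A A A], [T → . b A T], [T → . b], [T → A . A A], [T → A A . A] }  — shift
  I10: { [A → T .], [T → b A T .] }  — 2 reduces
  I11: { [A → . T], [T → . A A A], [T → . b A T], [T → . b], [T → A . A A], [T → A A . A], [T → A A A .] }  — shift, reduce

Conflict in state I5:
  Reduce-reduce conflict: [A → T .] and [B → b b T .]
So the grammar is NOT LR(0).

Answer: No. Reduce-reduce conflict: [A → T .] and [B → b b T .]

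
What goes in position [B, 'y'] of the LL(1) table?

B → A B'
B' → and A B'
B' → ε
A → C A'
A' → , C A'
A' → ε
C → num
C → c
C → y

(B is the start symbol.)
To find M[B, 'y'], we find productions for B where 'y' is in the predict set (PREDICT(N → α) = (FIRST(α) \ {ε}) ∪ (FOLLOW(N) if α ⇒* ε)).

Relevant sets:
  FIRST(A) = { 'c', 'num', 'y' }

B → A B': PREDICT = { 'c', 'num', 'y' }
  'y' is in predict set, so this production goes in M[B, 'y']

M[B, 'y'] = B → A B'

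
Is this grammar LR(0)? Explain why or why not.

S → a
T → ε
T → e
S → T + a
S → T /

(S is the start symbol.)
A grammar is LR(0) if no state in the canonical LR(0) collection has:
  - both a shift item (dot before a terminal) and a complete item (shift-reduce conflict), or
  - two or more complete items (reduce-reduce conflict; the accept item [S' → S .] counts as a complete item here).

Augment with S' → S and build the canonical LR(0) collection (I0 = CLOSURE({[S' → . S]}), then GOTO on every symbol after a dot until no new states appear). It has 8 states:
  I0: { [S → . T + a], [S → . T /], [S → . a], [S' → . S], [T → . e], [T → .] }  — shift, reduce
  I1: { [S' → S .] }  — accept
  I2: { [S → T . + a], [S → T . /] }  — shift
  I3: { [S → a .] }  — reduce
  I4: { [T → e .] }  — reduce
  I5: { [S → T + . a] }  — shift
  I6: { [S → T / .] }  — reduce
  I7: { [S → T + a .] }  — reduce

Conflict in state I0:
  Shift-reduce conflict between [T → .] and [S → . a]
So the grammar is NOT LR(0).

Answer: No. Shift-reduce conflict between [T → .] and [S → . a]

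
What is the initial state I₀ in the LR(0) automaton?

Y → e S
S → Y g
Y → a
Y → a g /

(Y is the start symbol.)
First, augment the grammar with Y' → Y
I₀ = CLOSURE({ [Y' → . Y] }):
  [Y' → . Y] has the dot before Y: add [Y → . e S], [Y → . a], [Y → . a g /]
No further items can be added.

I₀ = { [Y → . a g /], [Y → . a], [Y → . e S], [Y' → . Y] }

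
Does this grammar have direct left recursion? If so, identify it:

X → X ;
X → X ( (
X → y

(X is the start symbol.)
Yes, X is left-recursive

Direct left recursion occurs when N → N α for some non-terminal N (the right-hand side begins with the left-hand side itself).

X → X ;: LEFT RECURSIVE (starts with X)
X → X ( (: LEFT RECURSIVE (starts with X)
X → y: starts with y

The grammar has direct left recursion on: X.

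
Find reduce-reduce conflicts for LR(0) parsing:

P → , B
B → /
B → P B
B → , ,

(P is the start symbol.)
No reduce-reduce conflicts

Augment with P' → P and build the canonical LR(0) collection (I0 = CLOSURE({[P' → . P]}), then GOTO on every symbol after a dot until no new states appear). It has 9 states:
  I0: { [P → . , B], [P' → . P] }  — shift
  I1: { [B → . , ,], [B → . /], [B → . P B], [P → , . B], [P → . , B] }  — shift
  I2: { [P' → P .] }  — accept
  I3: { [B → , . ,], [B → . , ,], [B → . /], [B → . P B], [P → , . B], [P → . , B] }  — shift
  I4: { [B → / .] }  — reduce
  I5: { [P → , B .] }  — reduce
  I6: { [B → . , ,], [B → . /], [B → . P B], [B → P . B], [P → . , B] }  — shift
  I7: { [B → P B .] }  — reduce
  I8: { [B → , , .], [B → , . ,], [B → . , ,], [B → . /], [B → . P B], [P → , . B], [P → . , B] }  — shift, reduce

No state contains more than one complete item.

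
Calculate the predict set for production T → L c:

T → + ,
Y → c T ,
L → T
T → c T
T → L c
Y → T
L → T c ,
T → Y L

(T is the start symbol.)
PREDICT(T → L c) = (FIRST(RHS) \ {ε}) ∪ (FOLLOW(T) if ε ∈ FIRST(RHS), i.e. RHS ⇒* ε)
FIRST(L) = { '+', 'c' }
FIRST(L c) = { '+', 'c' }
ε ∉ FIRST(L c), so FOLLOW(T) is not added.
PREDICT(T → L c) = { '+', 'c' }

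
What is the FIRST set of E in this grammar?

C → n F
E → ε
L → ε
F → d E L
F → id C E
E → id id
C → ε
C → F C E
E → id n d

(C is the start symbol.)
{ 'id', ε }

From E → ε:
  - ε-production, so ε ∈ FIRST(E)
From E → id id:
  - id is a terminal: add 'id' and stop
From E → id n d:
  - id is a terminal: add 'id' and stop

Collecting: FIRST(E) = { 'id', ε }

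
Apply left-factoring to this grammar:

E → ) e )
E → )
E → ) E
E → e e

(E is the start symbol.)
E → ) E'
E' → e )
E' → ε
E' → E
E → e e

Left-factoring transforms A → αβ₁ | αβ₂ into A → αA' and A' → β₁ | β₂
(α is the longest common prefix among the alternatives). Repeat until
no nonterminal has two alternatives with a common prefix.

Round 1: E has alternatives sharing prefix ')'. Introduce E': E → ) E'
  Add: E' → e )
  Add: E' → ε
  Add: E' → E

No remaining common prefixes — done.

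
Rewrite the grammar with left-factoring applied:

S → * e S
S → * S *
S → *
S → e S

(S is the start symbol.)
S → * S'
S' → e S
S' → S *
S' → ε
S → e S

Left-factoring transforms A → αβ₁ | αβ₂ into A → αA' and A' → β₁ | β₂
(α is the longest common prefix among the alternatives). Repeat until
no nonterminal has two alternatives with a common prefix.

Round 1: S has alternatives sharing prefix '*'. Introduce S': S → * S'
  Add: S' → e S
  Add: S' → S *
  Add: S' → ε

No remaining common prefixes — done.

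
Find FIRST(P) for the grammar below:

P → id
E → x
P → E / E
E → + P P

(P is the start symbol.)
FIRST sets of the other non-terminals involved (by the same procedure, iterated to a fixed point):
  FIRST(E) = { '+', 'x' }

From P → id:
  - id is a terminal: add 'id' and stop
From P → E / E:
  - E is a non-terminal: add FIRST(E) \ {ε} = { '+', 'x' }
    E is not nullable, so stop

Collecting: FIRST(P) = { '+', 'id', 'x' }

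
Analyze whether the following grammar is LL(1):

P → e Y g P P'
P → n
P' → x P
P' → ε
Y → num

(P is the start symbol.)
Relevant sets:
  FOLLOW(P') = { $, 'x' }

For P:
  PREDICT(P → e Y g P P') = { 'e' }
  PREDICT(P → n) = { 'n' }
For P':
  PREDICT(P' → x P) = { 'x' }
  PREDICT(P' → ε) = { $, 'x' }
Y has a single production, so nothing to check there.

Conflict found: Predict set conflict for P': { 'x' }
The grammar is NOT LL(1).

Answer: No. Predict set conflict for P': { 'x' }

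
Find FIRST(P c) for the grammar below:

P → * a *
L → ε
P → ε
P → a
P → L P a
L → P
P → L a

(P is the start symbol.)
{ '*', 'a', 'c' }

FIRST sets of the non-terminals involved (from the grammar, by fixed-point iteration):
  FIRST(P) = { '*', 'a', ε }

To compute FIRST(P c), process the symbols left to right:
Symbol P is a non-terminal. Add FIRST(P) \ {ε} = { '*', 'a' }
P is nullable (ε ∈ FIRST(P)), continue to the next symbol.
Symbol c is a terminal. Add 'c' and stop.
FIRST(P c) = { '*', 'a', 'c' }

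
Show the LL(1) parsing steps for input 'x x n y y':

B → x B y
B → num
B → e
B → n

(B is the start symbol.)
LL(1) parsing maintains a stack (initially the start symbol over $) and the input. At each step: if the stack top is a terminal, match it against the current input token; if it is a non-terminal N, replace it with the RHS of M[N, lookahead] (the unique production whose predict set contains the lookahead).

Stack is shown with the top on the left.

Stack      Input        Action
------------------------------
B $        x x n y y $  output B → x B y
x B y $    x x n y y $  match 'x'
B y $      x n y y $    output B → x B y
x B y y $  x n y y $    match 'x'
B y y $    n y y $      output B → n
n y y $    n y y $      match 'n'
y y $      y y $        match 'y'
y $        y $          match 'y'
$          $            accept

The string is accepted.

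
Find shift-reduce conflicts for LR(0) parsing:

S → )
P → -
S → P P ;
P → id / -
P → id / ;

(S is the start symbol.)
No shift-reduce conflicts

Augment with S' → S and build the canonical LR(0) collection (I0 = CLOSURE({[S' → . S]}), then GOTO on every symbol after a dot until no new states appear). It has 11 states:
  I0: { [P → . -], [P → . id / -], [P → . id / ;], [S → . )], [S → . P P ;], [S' → . S] }  — shift
  I1: { [S → ) .] }  — reduce
  I2: { [P → - .] }  — reduce
  I3: { [P → . -], [P → . id / -], [P → . id / ;], [S → P . P ;] }  — shift
  I4: { [S' → S .] }  — accept
  I5: { [P → id . / -], [P → id . / ;] }  — shift
  I6: { [P → id / . -], [P → id / . ;] }  — shift
  I7: { [P → id / - .] }  — reduce
  I8: { [P → id / ; .] }  — reduce
  I9: { [S → P P . ;] }  — shift
  I10: { [S → P P ; .] }  — reduce

No state contains both a complete item and a shift item.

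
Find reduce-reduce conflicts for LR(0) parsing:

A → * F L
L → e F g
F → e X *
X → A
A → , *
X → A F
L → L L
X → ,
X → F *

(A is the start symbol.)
No reduce-reduce conflicts

Augment with A' → A and build the canonical LR(0) collection (I0 = CLOSURE({[A' → . A]}), then GOTO on every symbol after a dot until no new states appear). It has 19 states:
  I0: { [A → . * F L], [A → . , *], [A' → . A] }  — shift
  I1: { [A → * . F L], [F → . e X *] }  — shift
  I2: { [A → , . *] }  — shift
  I3: { [A' → A .] }  — accept
  I4: { [A → , * .] }  — reduce
  I5: { [A → * F . L], [L → . L L], [L → . e F g] }  — shift
  I6: { [A → . * F L], [A → . , *], [F → . e X *], [F → e . X *], [X → . ,], [X → . A F], [X → . A], [X → . F *] }  — shift
  I7: { [A → , . *], [X → , .] }  — shift, reduce
  I8: { [F → . e X *], [X → A . F], [X → A .] }  — shift, reduce
  I9: { [X → F . *] }  — shift
  I10: { [F → e X . *] }  — shift
  I11: { [F → e X * .] }  — reduce
  I12: { [X → F * .] }  — reduce
  I13: { [X → A F .] }  — reduce
  I14: { [A → * F L .], [L → . L L], [L → . e F g], [L → L . L] }  — shift, reduce
  I15: { [F → . e X *], [L → e . F g] }  — shift
  I16: { [L → e F . g] }  — shift
  I17: { [L → e F g .] }  — reduce
  I18: { [L → . L L], [L → . e F g], [L → L . L], [L → L L .] }  — shift, reduce

No state contains more than one complete item.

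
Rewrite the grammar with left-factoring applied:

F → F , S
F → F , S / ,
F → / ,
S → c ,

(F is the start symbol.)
F → F , S F'
F' → ε
F' → / ,
F → / ,
S → c ,

Left-factoring transforms A → αβ₁ | αβ₂ into A → αA' and A' → β₁ | β₂
(α is the longest common prefix among the alternatives). Repeat until
no nonterminal has two alternatives with a common prefix.

Round 1: F has alternatives sharing prefix 'F , S'. Introduce F': F → F , S F'
  Add: F' → ε
  Add: F' → / ,

No remaining common prefixes — done.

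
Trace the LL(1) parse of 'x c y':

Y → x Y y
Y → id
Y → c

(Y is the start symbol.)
Stack is shown with the top on the left.

Stack    Input    Action
------------------------
Y $      x c y $  output Y → x Y y
x Y y $  x c y $  match 'x'
Y y $    c y $    output Y → c
c y $    c y $    match 'c'
y $      y $      match 'y'
$        $        accept

The string is accepted.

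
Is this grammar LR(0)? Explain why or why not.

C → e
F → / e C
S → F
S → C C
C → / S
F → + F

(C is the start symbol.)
No. Shift-reduce conflict between [C → e .] and [C → . / S]

A grammar is LR(0) if no state in the canonical LR(0) collection has:
  - both a shift item (dot before a terminal) and a complete item (shift-reduce conflict), or
  - two or more complete items (reduce-reduce conflict; the accept item [C' → C .] counts as a complete item here).

Augment with C' → C and build the canonical LR(0) collection (I0 = CLOSURE({[C' → . C]}), then GOTO on every symbol after a dot until no new states appear). It has 15 states:
  I0: { [C → . / S], [C → . e], [C' → . C] }  — shift
  I1: { [C → . / S], [C → . e], [C → / . S], [F → . + F], [F → . / e C], [S → . C C], [S → . F] }  — shift
  I2: { [C' → C .] }  — accept
  I3: { [C → e .] }  — reduce
  I4: { [F → + . F], [F → . + F], [F → . / e C] }  — shift
  I5: { [C → . / S], [C → . e], [C → / . S], [F → . + F], [F → . / e C], [F → / . e C], [S → . C C], [S → . F] }  — shift
  I6: { [C → . / S], [C → . e], [S → C . C] }  — shift
  I7: { [S → F .] }  — reduce
  I8: { [C → / S .] }  — reduce
  I9: { [S → C C .] }  — reduce
  I10: { [C → . / S], [C → . e], [C → e .], [F → / e . C] }  — shift, reduce
  I11: { [F → / e C .] }  — reduce
  I12: { [F → / . e C] }  — shift
  I13: { [F → + F .] }  — reduce
  I14: { [C → . / S], [C → . e], [F → / e . C] }  — shift

Conflict in state I10:
  Shift-reduce conflict between [C → e .] and [C → . / S]
So the grammar is NOT LR(0).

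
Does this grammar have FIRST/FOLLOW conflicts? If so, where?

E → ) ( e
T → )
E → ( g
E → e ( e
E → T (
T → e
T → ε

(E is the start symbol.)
No FIRST/FOLLOW conflicts.

A FIRST/FOLLOW conflict occurs when a non-terminal N has a nullable alternative N → β (β ⇒* ε) and another alternative N → α with FIRST(α) ∩ FOLLOW(N) ≠ ∅: on such a lookahead the parser cannot decide between expanding α and letting N vanish via β.

Nullable non-terminals: T.

T: nullable alternative(s) T → ε; FOLLOW(T) = { '(' }
  T → ): FIRST \ {ε} = { ')' } — disjoint from FOLLOW(T)
  T → e: FIRST \ {ε} = { 'e' } — disjoint from FOLLOW(T)
  T → ε: FIRST \ {ε} = { } — this is the only nullable alternative, skip

E has no nullable alternative, so no FIRST/FOLLOW check is needed there.

No FIRST/FOLLOW conflicts found.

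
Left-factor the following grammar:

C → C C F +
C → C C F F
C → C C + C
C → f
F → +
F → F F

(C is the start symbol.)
C → C C C'
C' → F C''
C'' → +
C'' → F
C' → + C
C → f
F → +
F → F F

Left-factoring transforms A → αβ₁ | αβ₂ into A → αA' and A' → β₁ | β₂
(α is the longest common prefix among the alternatives). Repeat until
no nonterminal has two alternatives with a common prefix.

Round 1: C has alternatives sharing prefix 'C C'. Introduce C': C → C C C'
  Add: C' → F +
  Add: C' → F F
  Add: C' → + C

Round 2: C' has alternatives sharing prefix 'F'. Introduce C'': C' → F C''
  Add: C'' → +
  Add: C'' → F

No remaining common prefixes — done.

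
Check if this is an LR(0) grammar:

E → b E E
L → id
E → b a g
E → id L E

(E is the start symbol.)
Augment with E' → E and build the canonical LR(0) collection (I0 = CLOSURE({[E' → . E]}), then GOTO on every symbol after a dot until no new states appear). It has 11 states:
  I0: { [E → . b E E], [E → . b a g], [E → . id L E], [E' → . E] }  — shift
  I1: { [E' → E .] }  — accept
  I2: { [E → . b E E], [E → . b a g], [E → . id L E], [E → b . E E], [E → b . a g] }  — shift
  I3: { [E → id . L E], [L → . id] }  — shift
  I4: { [E → . b E E], [E → . b a g], [E → . id L E], [E → id L . E] }  — shift
  I5: { [L → id .] }  — reduce
  I6: { [E → id L E .] }  — reduce
  I7: { [E → . b E E], [E → . b a g], [E → . id L E], [E → b E . E] }  — shift
  I8: { [E → b a . g] }  — shift
  I9: { [E → b a g .] }  — reduce
  I10: { [E → b E E .] }  — reduce

Every state is either a pure shift/goto state or contains exactly one complete item and nothing to shift — no conflicts. The grammar is LR(0).

Answer: Yes, the grammar is LR(0)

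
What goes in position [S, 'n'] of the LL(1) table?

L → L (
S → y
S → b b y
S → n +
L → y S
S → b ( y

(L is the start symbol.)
To find M[S, 'n'], we find productions for S where 'n' is in the predict set (PREDICT(N → α) = (FIRST(α) \ {ε}) ∪ (FOLLOW(N) if α ⇒* ε)).

S → y: PREDICT = { 'y' }
S → b b y: PREDICT = { 'b' }
S → n +: PREDICT = { 'n' }
  'n' is in predict set, so this production goes in M[S, 'n']
S → b ( y: PREDICT = { 'b' }

M[S, 'n'] = S → n +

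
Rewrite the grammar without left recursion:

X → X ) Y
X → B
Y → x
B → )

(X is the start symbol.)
X is directly left-recursive. The standard transformation for
  A → A α₁ | ... | A α_m | β₁ | ... | β_n
is
  A  → β₁ A' | ... | β_n A'
  A' → α₁ A' | ... | α_m A' | ε

X → B becomes X → B X'
X → X ) Y becomes X' → ) Y X'
Add X' → ε

Productions for other non-terminals are unchanged:
  Y → x
  B → )

Resulting grammar:
X → B X'
X' → ) Y X'
X' → ε
Y → x
B → )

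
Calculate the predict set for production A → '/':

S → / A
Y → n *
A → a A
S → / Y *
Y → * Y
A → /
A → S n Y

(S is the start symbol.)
{ '/' }

PREDICT(A → '/') = (FIRST(RHS) \ {ε}) ∪ (FOLLOW(A) if ε ∈ FIRST(RHS), i.e. RHS ⇒* ε)
FIRST('/') = { '/' }
ε ∉ FIRST('/'), so FOLLOW(A) is not added.
PREDICT(A → '/') = { '/' }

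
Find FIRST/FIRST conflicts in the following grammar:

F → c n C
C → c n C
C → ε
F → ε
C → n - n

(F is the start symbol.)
Productions for F:
  F → c n C: FIRST = { 'c' }
  F → ε: FIRST = { ε }
Productions for C:
  C → c n C: FIRST = { 'c' }
  C → ε: FIRST = { ε }
  C → n - n: FIRST = { 'n' }

All alternatives of each non-terminal have pairwise disjoint FIRST sets.

Answer: No FIRST/FIRST conflicts.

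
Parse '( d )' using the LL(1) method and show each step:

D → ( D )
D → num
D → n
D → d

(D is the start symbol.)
LL(1) parsing maintains a stack (initially the start symbol over $) and the input. At each step: if the stack top is a terminal, match it against the current input token; if it is a non-terminal N, replace it with the RHS of M[N, lookahead] (the unique production whose predict set contains the lookahead).

Stack is shown with the top on the left.

Stack    Input    Action
------------------------
D $      ( d ) $  output D → ( D )
( D ) $  ( d ) $  match '('
D ) $    d ) $    output D → d
d ) $    d ) $    match 'd'
) $      ) $      match ')'
$        $        accept

The string is accepted.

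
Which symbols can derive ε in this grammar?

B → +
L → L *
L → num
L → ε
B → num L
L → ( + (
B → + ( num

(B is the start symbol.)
A non-terminal is nullable if it can derive ε (the empty string): either it has an ε-production, or it has a production whose right-hand side consists entirely of nullable non-terminals.

ε-productions: L → ε
So L is immediately nullable.
No further non-terminal can be added: every production for the remaining non-terminals contains a terminal or a non-nullable non-terminal.
Nullable = { 'L' }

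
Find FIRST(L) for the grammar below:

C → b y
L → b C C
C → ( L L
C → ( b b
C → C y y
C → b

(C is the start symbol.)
To compute FIRST(L), examine every production with L on the left-hand side, reading each right-hand side left to right until a non-nullable symbol is reached.

From L → b C C:
  - b is a terminal: add 'b' and stop

Collecting: FIRST(L) = { 'b' }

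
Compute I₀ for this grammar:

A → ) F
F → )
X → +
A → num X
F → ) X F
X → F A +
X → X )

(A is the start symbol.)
First, augment the grammar with A' → A
I₀ = CLOSURE({ [A' → . A] }):
  [A' → . A] has the dot before A: add [A → . ) F], [A → . num X]
No further items can be added.

I₀ = { [A → . ) F], [A → . num X], [A' → . A] }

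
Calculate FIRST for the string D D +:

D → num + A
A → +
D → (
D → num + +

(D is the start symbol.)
{ '(', 'num' }

FIRST sets of the non-terminals involved (from the grammar, by fixed-point iteration):
  FIRST(D) = { '(', 'num' }

To compute FIRST(D D +), process the symbols left to right:
Symbol D is a non-terminal. Add FIRST(D) \ {ε} = { '(', 'num' }
D is not nullable (ε ∉ FIRST(D)), so stop here.
FIRST(D D +) = { '(', 'num' }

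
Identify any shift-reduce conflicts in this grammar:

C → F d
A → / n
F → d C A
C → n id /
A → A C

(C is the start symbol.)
A shift-reduce conflict occurs when an LR(0) state has both:
  - a complete (reduce) item [A → α .] (dot at the end), and
  - a shift item [B → β . c γ] (dot before a terminal).

Augment with C' → C and build the canonical LR(0) collection (I0 = CLOSURE({[C' → . C]}), then GOTO on every symbol after a dot until no new states appear). It has 13 states:
  I0: { [C → . F d], [C → . n id /], [C' → . C], [F → . d C A] }  — shift
  I1: { [C' → C .] }  — accept
  I2: { [C → F . d] }  — shift
  I3: { [C → . F d], [C → . n id /], [F → . d C A], [F → d . C A] }  — shift
  I4: { [C → n . id /] }  — shift
  I5: { [C → n id . /] }  — shift
  I6: { [C → n id / .] }  — reduce
  I7: { [A → . / n], [A → . A C], [F → d C . A] }  — shift
  I8: { [A → / . n] }  — shift
  I9: { [A → A . C], [C → . F d], [C → . n id /], [F → . d C A], [F → d C A .] }  — shift, reduce
  I10: { [A → A C .] }  — reduce
  I11: { [A → / n .] }  — reduce
  I12: { [C → F d .] }  — reduce

I9 contains reduce item [F → d C A .] and shift items [C → . n id /], [F → . d C A] — shift-reduce conflict.

Answer: Yes — I9: [F → d C A .] vs [C → . n id /]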